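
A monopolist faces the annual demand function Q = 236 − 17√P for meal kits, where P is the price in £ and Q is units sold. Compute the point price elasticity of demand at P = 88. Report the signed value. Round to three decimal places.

At P = 88, Q = 76.526.
dQ/dP = −17/(2√P) = -0.906.
ε = (dQ/dP)(P/Q) = (-0.906)(88/76.526).

-1.042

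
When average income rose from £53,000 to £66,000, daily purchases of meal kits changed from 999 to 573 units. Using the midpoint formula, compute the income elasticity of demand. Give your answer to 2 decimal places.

-2.48

ΔQ = -426, ΔI = 13000. Midpoints: Ī = 59,500, Q̄ = 786.0.
ε_I = (ΔQ/ΔI)(Ī/Q̄) = (-426/13000)(59500/786.0).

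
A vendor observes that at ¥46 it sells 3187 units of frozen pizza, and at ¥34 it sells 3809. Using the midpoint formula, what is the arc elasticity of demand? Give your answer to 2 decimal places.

-0.59

ΔQ = 3809 − 3187 = 622; ΔP = 34 − 46 = -12.
Midpoints: P̄ = 40.00, Q̄ = 3498.0.
ε = (ΔQ/ΔP)(P̄/Q̄) = (622/-12)(40.00/3498.0).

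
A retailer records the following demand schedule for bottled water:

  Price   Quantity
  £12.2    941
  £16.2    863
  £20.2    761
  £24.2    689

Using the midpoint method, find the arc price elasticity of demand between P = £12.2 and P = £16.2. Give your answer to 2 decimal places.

-0.31

At P = 12.2, Q = 941; at P = 16.2, Q = 863.
ΔQ = -78, ΔP = 4.0. Midpoints: P̄ = 14.20, Q̄ = 902.0.
ε = (ΔQ/ΔP)(P̄/Q̄) = (-78/4.0)(14.20/902.0).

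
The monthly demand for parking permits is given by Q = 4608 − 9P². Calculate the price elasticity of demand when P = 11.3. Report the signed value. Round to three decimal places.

-0.665

At P = 11.3, Q = 3458.790.
dQ/dP = −18P = -203.400.
ε = (dQ/dP)(P/Q) = (-203.400)(11.3/3458.790).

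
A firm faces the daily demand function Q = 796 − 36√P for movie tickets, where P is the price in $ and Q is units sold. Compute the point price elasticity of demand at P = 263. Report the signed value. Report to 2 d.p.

At P = 263, Q = 212.178.
dQ/dP = −36/(2√P) = -1.110.
ε = (dQ/dP)(P/Q) = (-1.110)(263/212.178).
|ε| > 1, so demand is elastic at this price.

-1.38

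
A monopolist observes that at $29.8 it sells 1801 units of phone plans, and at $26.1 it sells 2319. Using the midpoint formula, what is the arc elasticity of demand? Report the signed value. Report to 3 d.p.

-1.900

ΔQ = 2319 − 1801 = 518; ΔP = 26.1 − 29.8 = -3.7.
Midpoints: P̄ = 27.95, Q̄ = 2060.0.
ε = (ΔQ/ΔP)(P̄/Q̄) = (518/-3.7)(27.95/2060.0).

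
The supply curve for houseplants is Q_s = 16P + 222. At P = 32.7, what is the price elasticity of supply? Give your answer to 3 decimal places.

0.702

At P = 32.7, Q_s = 745.20.
dQ_s/dP = 16.
ε_s = (dQ_s/dP)(P/Q_s) = (16)(32.7/745.20).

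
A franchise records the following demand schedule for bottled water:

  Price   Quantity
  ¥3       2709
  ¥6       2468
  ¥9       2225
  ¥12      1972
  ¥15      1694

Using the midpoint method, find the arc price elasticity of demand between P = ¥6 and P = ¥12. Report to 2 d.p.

-0.34

At P = 6, Q = 2468; at P = 12, Q = 1972.
ΔQ = -496, ΔP = 6. Midpoints: P̄ = 9.00, Q̄ = 2220.0.
ε = (ΔQ/ΔP)(P̄/Q̄) = (-496/6)(9.00/2220.0).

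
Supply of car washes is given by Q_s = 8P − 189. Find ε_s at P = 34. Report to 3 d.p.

At P = 34, Q_s = 83.
dQ_s/dP = 8.
ε_s = (dQ_s/dP)(P/Q_s) = (8)(34/83).

3.277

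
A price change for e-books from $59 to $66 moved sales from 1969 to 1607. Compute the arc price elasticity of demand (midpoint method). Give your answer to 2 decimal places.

-1.81

ΔQ = 1607 − 1969 = -362; ΔP = 66 − 59 = 7.
Midpoints: P̄ = 62.50, Q̄ = 1788.0.
ε = (ΔQ/ΔP)(P̄/Q̄) = (-362/7)(62.50/1788.0).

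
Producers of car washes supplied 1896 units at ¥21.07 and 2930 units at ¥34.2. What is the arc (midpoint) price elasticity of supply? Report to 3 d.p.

0.902

ΔQ = 2930 − 1896 = 1034; ΔP = 34.2 − 21.07 = 13.13.
Midpoints: P̄ = 27.64, Q̄ = 2413.0.
ε_s = (ΔQ/ΔP)(P̄/Q̄) = (1034/13.13)(27.64/2413.0).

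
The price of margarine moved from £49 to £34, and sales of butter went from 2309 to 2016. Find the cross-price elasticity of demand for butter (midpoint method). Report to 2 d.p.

ΔQ_x = 2016 − 2309 = -293; ΔP_y = 34 − 49 = -15.
Midpoints: P̄_y = 41.50, Q̄_x = 2162.5.
ε_xy = (ΔQ_x/ΔP_y)(P̄_y/Q̄_x) = (-293/-15)(41.50/2162.5).

0.37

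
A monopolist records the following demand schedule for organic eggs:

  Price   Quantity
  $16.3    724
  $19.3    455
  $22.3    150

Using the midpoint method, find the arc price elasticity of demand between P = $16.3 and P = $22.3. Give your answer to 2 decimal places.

-4.23

At P = 16.3, Q = 724; at P = 22.3, Q = 150.
ΔQ = -574, ΔP = 6.0. Midpoints: P̄ = 19.30, Q̄ = 437.0.
ε = (ΔQ/ΔP)(P̄/Q̄) = (-574/6.0)(19.30/437.0).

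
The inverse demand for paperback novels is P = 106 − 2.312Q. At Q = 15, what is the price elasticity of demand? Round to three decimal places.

At Q = 15, P = 106 − 2.312(15) = 71.32.
dP/dQ = −2.312, so dQ/dP = 1/(−2.312) = -0.433.
ε = (dQ/dP)(P/Q) = (-0.433)(71.32/15).

-2.057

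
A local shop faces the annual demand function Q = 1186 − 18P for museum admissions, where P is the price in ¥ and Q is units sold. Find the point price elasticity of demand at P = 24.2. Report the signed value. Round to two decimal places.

-0.58

At P = 24.2, Q = 750.400.
dQ/dP = −18.
ε = (dQ/dP)(P/Q) = (-18)(24.2/750.400).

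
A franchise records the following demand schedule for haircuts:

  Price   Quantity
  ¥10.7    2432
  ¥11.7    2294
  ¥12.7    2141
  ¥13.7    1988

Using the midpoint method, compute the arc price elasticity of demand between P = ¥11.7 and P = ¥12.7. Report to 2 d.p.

-0.84

At P = 11.7, Q = 2294; at P = 12.7, Q = 2141.
ΔQ = -153, ΔP = 1.0. Midpoints: P̄ = 12.20, Q̄ = 2217.5.
ε = (ΔQ/ΔP)(P̄/Q̄) = (-153/1.0)(12.20/2217.5).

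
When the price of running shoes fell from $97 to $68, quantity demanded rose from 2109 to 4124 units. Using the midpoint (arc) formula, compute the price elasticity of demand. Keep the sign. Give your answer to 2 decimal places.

-1.84

ΔQ = 4124 − 2109 = 2015; ΔP = 68 − 97 = -29.
Midpoints: P̄ = 82.50, Q̄ = 3116.5.
ε = (ΔQ/ΔP)(P̄/Q̄) = (2015/-29)(82.50/3116.5).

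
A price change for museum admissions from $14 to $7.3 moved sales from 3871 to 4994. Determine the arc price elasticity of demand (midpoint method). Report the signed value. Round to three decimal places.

-0.403

ΔQ = 4994 − 3871 = 1123; ΔP = 7.3 − 14 = -6.7.
Midpoints: P̄ = 10.65, Q̄ = 4432.5.
ε = (ΔQ/ΔP)(P̄/Q̄) = (1123/-6.7)(10.65/4432.5).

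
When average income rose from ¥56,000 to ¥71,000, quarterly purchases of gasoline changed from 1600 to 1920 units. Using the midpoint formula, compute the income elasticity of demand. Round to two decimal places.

ΔQ = 320, ΔI = 15000. Midpoints: Ī = 63,500, Q̄ = 1760.0.
ε_I = (ΔQ/ΔI)(Ī/Q̄) = (320/15000)(63500/1760.0).
ε_I > 0, so the good is normal.

0.77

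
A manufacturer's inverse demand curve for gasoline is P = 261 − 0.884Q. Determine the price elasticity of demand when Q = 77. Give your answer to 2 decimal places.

-2.83

At Q = 77, P = 261 − 0.884(77) = 192.93.
dP/dQ = −0.884, so dQ/dP = 1/(−0.884) = -1.131.
ε = (dQ/dP)(P/Q) = (-1.131)(192.93/77).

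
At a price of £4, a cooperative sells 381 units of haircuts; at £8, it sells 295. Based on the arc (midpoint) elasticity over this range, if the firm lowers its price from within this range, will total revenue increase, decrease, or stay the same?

Arc ε = (-86/4)(6.00/338.0) ≈ -0.382.
|ε| = 0.38 < 1, so demand is inelastic. A price cut therefore reduces total revenue.

decrease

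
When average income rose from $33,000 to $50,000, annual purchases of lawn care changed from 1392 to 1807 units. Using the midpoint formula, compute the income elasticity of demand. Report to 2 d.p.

ΔQ = 415, ΔI = 17000. Midpoints: Ī = 41,500, Q̄ = 1599.5.
ε_I = (ΔQ/ΔI)(Ī/Q̄) = (415/17000)(41500/1599.5).
ε_I > 0, so the good is normal.

0.63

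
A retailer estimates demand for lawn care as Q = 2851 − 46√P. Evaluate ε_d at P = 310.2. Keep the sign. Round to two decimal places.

At P = 310.2, Q = 2040.825.
dQ/dP = −46/(2√P) = -1.306.
ε = (dQ/dP)(P/Q) = (-1.306)(310.2/2040.825).

-0.20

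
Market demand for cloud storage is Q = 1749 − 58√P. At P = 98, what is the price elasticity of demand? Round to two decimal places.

At P = 98, Q = 1174.829.
dQ/dP = −58/(2√P) = -2.929.
ε = (dQ/dP)(P/Q) = (-2.929)(98/1174.829).
|ε| < 1, so demand is inelastic at this price.

-0.24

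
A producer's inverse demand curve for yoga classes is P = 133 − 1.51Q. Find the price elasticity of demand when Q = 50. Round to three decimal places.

-0.762

At Q = 50, P = 133 − 1.51(50) = 57.50.
dP/dQ = −1.51, so dQ/dP = 1/(−1.51) = -0.662.
ε = (dQ/dP)(P/Q) = (-0.662)(57.50/50).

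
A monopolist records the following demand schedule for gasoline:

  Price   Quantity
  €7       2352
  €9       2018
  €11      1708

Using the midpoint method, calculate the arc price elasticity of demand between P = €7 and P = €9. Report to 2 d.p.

At P = 7, Q = 2352; at P = 9, Q = 2018.
ΔQ = -334, ΔP = 2. Midpoints: P̄ = 8.00, Q̄ = 2185.0.
ε = (ΔQ/ΔP)(P̄/Q̄) = (-334/2)(8.00/2185.0).

-0.61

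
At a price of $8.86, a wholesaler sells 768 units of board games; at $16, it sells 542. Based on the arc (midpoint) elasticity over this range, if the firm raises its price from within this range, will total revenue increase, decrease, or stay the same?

increase

Arc ε = (-226/7.14)(12.43/655.0) ≈ -0.601.
|ε| = 0.60 < 1, so demand is inelastic. A price rise therefore raises total revenue.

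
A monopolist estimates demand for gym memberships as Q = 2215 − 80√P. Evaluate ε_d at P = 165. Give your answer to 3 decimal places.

At P = 165, Q = 1187.381.
dQ/dP = −80/(2√P) = -3.114.
ε = (dQ/dP)(P/Q) = (-3.114)(165/1187.381).

-0.433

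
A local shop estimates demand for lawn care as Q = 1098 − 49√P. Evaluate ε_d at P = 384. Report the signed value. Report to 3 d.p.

-3.484

At P = 384, Q = 137.800.
dQ/dP = −49/(2√P) = -1.250.
ε = (dQ/dP)(P/Q) = (-1.250)(384/137.800).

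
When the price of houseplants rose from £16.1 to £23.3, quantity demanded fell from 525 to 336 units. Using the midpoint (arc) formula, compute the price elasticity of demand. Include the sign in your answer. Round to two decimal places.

ΔQ = 336 − 525 = -189; ΔP = 23.3 − 16.1 = 7.2.
Midpoints: P̄ = 19.70, Q̄ = 430.5.
ε = (ΔQ/ΔP)(P̄/Q̄) = (-189/7.2)(19.70/430.5).

-1.20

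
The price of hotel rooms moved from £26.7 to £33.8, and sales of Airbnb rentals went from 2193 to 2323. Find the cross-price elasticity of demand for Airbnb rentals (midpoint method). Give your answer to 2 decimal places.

0.25

ΔQ_x = 2323 − 2193 = 130; ΔP_y = 33.8 − 26.7 = 7.1.
Midpoints: P̄_y = 30.25, Q̄_x = 2258.0.
ε_xy = (ΔQ_x/ΔP_y)(P̄_y/Q̄_x) = (130/7.1)(30.25/2258.0).
ε_xy > 0, so the goods are substitutes.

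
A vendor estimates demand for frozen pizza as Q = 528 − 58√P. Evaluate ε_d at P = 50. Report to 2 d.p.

-1.74

At P = 50, Q = 117.878.
dQ/dP = −58/(2√P) = -4.101.
ε = (dQ/dP)(P/Q) = (-4.101)(50/117.878).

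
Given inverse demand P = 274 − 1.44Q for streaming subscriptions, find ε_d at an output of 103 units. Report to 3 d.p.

-0.847

At Q = 103, P = 274 − 1.44(103) = 125.68.
dP/dQ = −1.44, so dQ/dP = 1/(−1.44) = -0.694.
ε = (dQ/dP)(P/Q) = (-0.694)(125.68/103).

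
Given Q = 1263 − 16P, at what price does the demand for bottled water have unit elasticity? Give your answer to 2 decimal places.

For linear demand Q = a − bP, ε = −bP/(a − bP). |ε| = 1 when bP = a − bP, i.e. P = a/(2b).
P = 1263/(2·16) = 1263/32 = 39.4688.

39.47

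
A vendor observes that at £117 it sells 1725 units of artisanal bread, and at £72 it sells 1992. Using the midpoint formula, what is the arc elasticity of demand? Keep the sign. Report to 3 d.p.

ΔQ = 1992 − 1725 = 267; ΔP = 72 − 117 = -45.
Midpoints: P̄ = 94.50, Q̄ = 1858.5.
ε = (ΔQ/ΔP)(P̄/Q̄) = (267/-45)(94.50/1858.5).

-0.302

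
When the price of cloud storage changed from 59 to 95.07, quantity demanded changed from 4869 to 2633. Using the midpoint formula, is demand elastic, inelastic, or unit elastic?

elastic

Arc ε ≈ -1.273.
|ε| = 1.27 > 1.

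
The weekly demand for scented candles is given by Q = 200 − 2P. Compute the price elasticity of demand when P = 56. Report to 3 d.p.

At P = 56, Q = 88.
dQ/dP = −2.
ε = (dQ/dP)(P/Q) = (-2)(56/88).

-1.273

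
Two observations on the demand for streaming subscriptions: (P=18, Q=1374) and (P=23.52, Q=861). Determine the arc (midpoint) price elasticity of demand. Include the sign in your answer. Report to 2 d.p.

-1.73

ΔQ = 861 − 1374 = -513; ΔP = 23.52 − 18 = 5.52.
Midpoints: P̄ = 20.76, Q̄ = 1117.5.
ε = (ΔQ/ΔP)(P̄/Q̄) = (-513/5.52)(20.76/1117.5).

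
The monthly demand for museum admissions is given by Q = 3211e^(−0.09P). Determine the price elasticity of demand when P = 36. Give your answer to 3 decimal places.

At P = 36, Q = 125.755.
dQ/dP = −0.09·3211e^(−0.09P) = −0.09Q = -11.318.
ε = (dQ/dP)(P/Q) = (-11.318)(36/125.755).
|ε| > 1, so demand is elastic at this price.

-3.240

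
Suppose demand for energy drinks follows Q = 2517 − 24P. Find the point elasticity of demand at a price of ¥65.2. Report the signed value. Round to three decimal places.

At P = 65.2, Q = 952.200.
dQ/dP = −24.
ε = (dQ/dP)(P/Q) = (-24)(65.2/952.200).

-1.643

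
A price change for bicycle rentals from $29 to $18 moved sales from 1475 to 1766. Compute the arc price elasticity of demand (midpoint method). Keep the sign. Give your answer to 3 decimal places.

ΔQ = 1766 − 1475 = 291; ΔP = 18 − 29 = -11.
Midpoints: P̄ = 23.50, Q̄ = 1620.5.
ε = (ΔQ/ΔP)(P̄/Q̄) = (291/-11)(23.50/1620.5).

-0.384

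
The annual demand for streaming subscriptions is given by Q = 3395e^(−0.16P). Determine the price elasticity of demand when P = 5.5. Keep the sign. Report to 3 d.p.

-0.880

At P = 5.5, Q = 1408.188.
dQ/dP = −0.16·3395e^(−0.16P) = −0.16Q = -225.310.
ε = (dQ/dP)(P/Q) = (-225.310)(5.5/1408.188).
|ε| < 1, so demand is inelastic at this price.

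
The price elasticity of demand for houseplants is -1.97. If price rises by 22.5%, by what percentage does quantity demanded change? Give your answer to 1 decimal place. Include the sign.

-44.3%

%ΔQ ≈ ε × %ΔP = (-1.97)(22.5%) = -44.33%.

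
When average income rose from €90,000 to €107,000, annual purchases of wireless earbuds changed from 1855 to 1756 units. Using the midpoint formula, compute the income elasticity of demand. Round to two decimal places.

ΔQ = -99, ΔI = 17000. Midpoints: Ī = 98,500, Q̄ = 1805.5.
ε_I = (ΔQ/ΔI)(Ī/Q̄) = (-99/17000)(98500/1805.5).

-0.32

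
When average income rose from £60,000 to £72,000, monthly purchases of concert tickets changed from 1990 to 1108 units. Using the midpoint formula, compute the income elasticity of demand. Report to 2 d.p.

ΔQ = -882, ΔI = 12000. Midpoints: Ī = 66,000, Q̄ = 1549.0.
ε_I = (ΔQ/ΔI)(Ī/Q̄) = (-882/12000)(66000/1549.0).
ε_I < 0, so the good is inferior.

-3.13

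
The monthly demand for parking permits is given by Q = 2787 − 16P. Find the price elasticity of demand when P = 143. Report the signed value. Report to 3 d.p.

-4.585

At P = 143, Q = 499.
dQ/dP = −16.
ε = (dQ/dP)(P/Q) = (-16)(143/499).
|ε| > 1, so demand is elastic at this price.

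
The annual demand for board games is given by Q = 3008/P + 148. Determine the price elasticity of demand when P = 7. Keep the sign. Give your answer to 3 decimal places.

At P = 7, Q = 577.714.
dQ/dP = −3008/P² = -61.388.
ε = (dQ/dP)(P/Q) = (-61.388)(7/577.714).

-0.744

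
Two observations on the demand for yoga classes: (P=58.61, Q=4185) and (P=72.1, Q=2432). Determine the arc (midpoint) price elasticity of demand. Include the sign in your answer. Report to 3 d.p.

ΔQ = 2432 − 4185 = -1753; ΔP = 72.1 − 58.61 = 13.49.
Midpoints: P̄ = 65.35, Q̄ = 3308.5.
ε = (ΔQ/ΔP)(P̄/Q̄) = (-1753/13.49)(65.35/3308.5).

-2.567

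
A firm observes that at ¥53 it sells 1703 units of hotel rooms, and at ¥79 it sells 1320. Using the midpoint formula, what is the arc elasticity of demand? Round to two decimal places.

ΔQ = 1320 − 1703 = -383; ΔP = 79 − 53 = 26.
Midpoints: P̄ = 66.00, Q̄ = 1511.5.
ε = (ΔQ/ΔP)(P̄/Q̄) = (-383/26)(66.00/1511.5).

-0.64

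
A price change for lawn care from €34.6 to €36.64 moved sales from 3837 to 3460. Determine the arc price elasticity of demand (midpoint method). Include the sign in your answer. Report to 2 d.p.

ΔQ = 3460 − 3837 = -377; ΔP = 36.64 − 34.6 = 2.04.
Midpoints: P̄ = 35.62, Q̄ = 3648.5.
ε = (ΔQ/ΔP)(P̄/Q̄) = (-377/2.04)(35.62/3648.5).

-1.80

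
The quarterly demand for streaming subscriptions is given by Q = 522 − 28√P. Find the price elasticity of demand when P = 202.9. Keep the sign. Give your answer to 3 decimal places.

At P = 202.9, Q = 123.160.
dQ/dP = −28/(2√P) = -0.983.
ε = (dQ/dP)(P/Q) = (-0.983)(202.9/123.160).

-1.619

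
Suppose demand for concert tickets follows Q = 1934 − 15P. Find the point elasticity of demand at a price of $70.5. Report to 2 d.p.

-1.21

At P = 70.5, Q = 876.500.
dQ/dP = −15.
ε = (dQ/dP)(P/Q) = (-15)(70.5/876.500).
|ε| > 1, so demand is elastic at this price.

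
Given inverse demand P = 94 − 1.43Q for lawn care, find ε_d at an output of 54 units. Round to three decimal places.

At Q = 54, P = 94 − 1.43(54) = 16.78.
dP/dQ = −1.43, so dQ/dP = 1/(−1.43) = -0.699.
ε = (dQ/dP)(P/Q) = (-0.699)(16.78/54).

-0.217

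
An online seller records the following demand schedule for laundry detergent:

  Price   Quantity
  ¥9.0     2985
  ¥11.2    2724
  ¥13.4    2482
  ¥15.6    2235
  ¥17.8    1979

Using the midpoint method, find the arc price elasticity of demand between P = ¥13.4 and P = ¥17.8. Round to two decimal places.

-0.80

At P = 13.4, Q = 2482; at P = 17.8, Q = 1979.
ΔQ = -503, ΔP = 4.4. Midpoints: P̄ = 15.60, Q̄ = 2230.5.
ε = (ΔQ/ΔP)(P̄/Q̄) = (-503/4.4)(15.60/2230.5).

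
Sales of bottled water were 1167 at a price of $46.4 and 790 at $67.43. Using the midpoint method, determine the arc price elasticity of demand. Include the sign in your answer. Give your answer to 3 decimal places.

ΔQ = 790 − 1167 = -377; ΔP = 67.43 − 46.4 = 21.03.
Midpoints: P̄ = 56.92, Q̄ = 978.5.
ε = (ΔQ/ΔP)(P̄/Q̄) = (-377/21.03)(56.92/978.5).

-1.043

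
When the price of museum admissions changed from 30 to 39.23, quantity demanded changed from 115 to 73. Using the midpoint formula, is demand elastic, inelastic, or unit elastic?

elastic

Arc ε ≈ -1.676.
|ε| = 1.68 > 1.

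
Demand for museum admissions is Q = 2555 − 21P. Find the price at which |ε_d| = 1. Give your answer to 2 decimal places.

60.83

For linear demand Q = a − bP, ε = −bP/(a − bP). |ε| = 1 when bP = a − bP, i.e. P = a/(2b).
P = 2555/(2·21) = 2555/42 = 60.8333.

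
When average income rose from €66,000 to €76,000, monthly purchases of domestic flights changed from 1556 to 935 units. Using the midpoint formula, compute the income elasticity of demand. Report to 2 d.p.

-3.54

ΔQ = -621, ΔI = 10000. Midpoints: Ī = 71,000, Q̄ = 1245.5.
ε_I = (ΔQ/ΔI)(Ī/Q̄) = (-621/10000)(71000/1245.5).
ε_I < 0, so the good is inferior.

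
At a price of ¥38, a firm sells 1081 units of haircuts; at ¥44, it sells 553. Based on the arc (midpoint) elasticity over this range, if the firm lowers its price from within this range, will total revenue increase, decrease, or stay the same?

increase

Arc ε = (-528/6)(41.00/817.0) ≈ -4.416.
|ε| = 4.42 > 1, so demand is elastic. A price cut therefore raises total revenue.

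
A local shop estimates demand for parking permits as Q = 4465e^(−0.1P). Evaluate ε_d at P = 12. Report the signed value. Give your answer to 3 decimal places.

-1.200

At P = 12, Q = 1344.832.
dQ/dP = −0.1·4465e^(−0.1P) = −0.1Q = -134.483.
ε = (dQ/dP)(P/Q) = (-134.483)(12/1344.832).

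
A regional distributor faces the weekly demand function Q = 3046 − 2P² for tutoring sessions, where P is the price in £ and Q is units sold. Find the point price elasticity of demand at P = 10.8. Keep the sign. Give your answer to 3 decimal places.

At P = 10.8, Q = 2812.720.
dQ/dP = −4P = -43.200.
ε = (dQ/dP)(P/Q) = (-43.200)(10.8/2812.720).

-0.166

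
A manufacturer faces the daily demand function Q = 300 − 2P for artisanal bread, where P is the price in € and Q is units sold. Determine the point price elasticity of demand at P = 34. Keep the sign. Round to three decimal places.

-0.293

At P = 34, Q = 232.
dQ/dP = −2.
ε = (dQ/dP)(P/Q) = (-2)(34/232).
|ε| < 1, so demand is inelastic at this price.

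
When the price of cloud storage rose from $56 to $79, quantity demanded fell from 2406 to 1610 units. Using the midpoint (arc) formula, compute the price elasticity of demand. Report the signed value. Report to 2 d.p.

-1.16

ΔQ = 1610 − 2406 = -796; ΔP = 79 − 56 = 23.
Midpoints: P̄ = 67.50, Q̄ = 2008.0.
ε = (ΔQ/ΔP)(P̄/Q̄) = (-796/23)(67.50/2008.0).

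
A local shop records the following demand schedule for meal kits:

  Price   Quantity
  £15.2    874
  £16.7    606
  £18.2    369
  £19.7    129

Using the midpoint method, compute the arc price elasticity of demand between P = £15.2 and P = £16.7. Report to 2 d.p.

At P = 15.2, Q = 874; at P = 16.7, Q = 606.
ΔQ = -268, ΔP = 1.5. Midpoints: P̄ = 15.95, Q̄ = 740.0.
ε = (ΔQ/ΔP)(P̄/Q̄) = (-268/1.5)(15.95/740.0).

-3.85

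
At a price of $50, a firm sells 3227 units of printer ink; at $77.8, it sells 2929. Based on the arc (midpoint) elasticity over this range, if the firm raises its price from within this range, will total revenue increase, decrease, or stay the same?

Arc ε = (-298/27.8)(63.90/3078.0) ≈ -0.223.
|ε| = 0.22 < 1, so demand is inelastic. A price rise therefore raises total revenue.

increase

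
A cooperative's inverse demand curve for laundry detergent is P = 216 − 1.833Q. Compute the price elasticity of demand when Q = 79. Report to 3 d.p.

At Q = 79, P = 216 − 1.833(79) = 71.19.
dP/dQ = −1.833, so dQ/dP = 1/(−1.833) = -0.546.
ε = (dQ/dP)(P/Q) = (-0.546)(71.19/79).

-0.492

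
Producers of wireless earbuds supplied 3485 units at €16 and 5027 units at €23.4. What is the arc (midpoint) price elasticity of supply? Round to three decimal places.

0.965

ΔQ = 5027 − 3485 = 1542; ΔP = 23.4 − 16 = 7.4.
Midpoints: P̄ = 19.70, Q̄ = 4256.0.
ε_s = (ΔQ/ΔP)(P̄/Q̄) = (1542/7.4)(19.70/4256.0).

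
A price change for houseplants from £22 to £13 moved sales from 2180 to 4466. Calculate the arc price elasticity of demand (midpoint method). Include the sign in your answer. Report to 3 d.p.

-1.338

ΔQ = 4466 − 2180 = 2286; ΔP = 13 − 22 = -9.
Midpoints: P̄ = 17.50, Q̄ = 3323.0.
ε = (ΔQ/ΔP)(P̄/Q̄) = (2286/-9)(17.50/3323.0).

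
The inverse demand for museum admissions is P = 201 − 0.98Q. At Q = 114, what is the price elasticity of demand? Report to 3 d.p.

-0.799

At Q = 114, P = 201 − 0.98(114) = 89.28.
dP/dQ = −0.98, so dQ/dP = 1/(−0.98) = -1.020.
ε = (dQ/dP)(P/Q) = (-1.020)(89.28/114).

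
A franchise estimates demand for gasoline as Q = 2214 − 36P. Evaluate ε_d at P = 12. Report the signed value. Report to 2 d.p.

At P = 12, Q = 1782.
dQ/dP = −36.
ε = (dQ/dP)(P/Q) = (-36)(12/1782).

-0.24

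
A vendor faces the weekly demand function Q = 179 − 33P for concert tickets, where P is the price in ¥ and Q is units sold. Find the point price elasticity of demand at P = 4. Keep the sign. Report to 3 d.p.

At P = 4, Q = 47.
dQ/dP = −33.
ε = (dQ/dP)(P/Q) = (-33)(4/47).

-2.809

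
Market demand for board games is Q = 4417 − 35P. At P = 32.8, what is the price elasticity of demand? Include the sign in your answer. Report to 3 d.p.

-0.351

At P = 32.8, Q = 3269.
dQ/dP = −35.
ε = (dQ/dP)(P/Q) = (-35)(32.8/3269).
|ε| < 1, so demand is inelastic at this price.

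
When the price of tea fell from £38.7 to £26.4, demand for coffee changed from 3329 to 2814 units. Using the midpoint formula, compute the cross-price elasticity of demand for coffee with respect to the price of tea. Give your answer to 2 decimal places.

ΔQ_x = 2814 − 3329 = -515; ΔP_y = 26.4 − 38.7 = -12.3.
Midpoints: P̄_y = 32.55, Q̄_x = 3071.5.
ε_xy = (ΔQ_x/ΔP_y)(P̄_y/Q̄_x) = (-515/-12.3)(32.55/3071.5).
ε_xy > 0, so the goods are substitutes.

0.44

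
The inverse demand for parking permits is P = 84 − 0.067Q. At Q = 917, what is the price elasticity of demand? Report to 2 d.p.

-0.37

At Q = 917, P = 84 − 0.067(917) = 22.56.
dP/dQ = −0.067, so dQ/dP = 1/(−0.067) = -14.925.
ε = (dQ/dP)(P/Q) = (-14.925)(22.56/917).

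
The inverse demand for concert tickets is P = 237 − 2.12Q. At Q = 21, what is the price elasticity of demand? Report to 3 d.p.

-4.323

At Q = 21, P = 237 − 2.12(21) = 192.48.
dP/dQ = −2.12, so dQ/dP = 1/(−2.12) = -0.472.
ε = (dQ/dP)(P/Q) = (-0.472)(192.48/21).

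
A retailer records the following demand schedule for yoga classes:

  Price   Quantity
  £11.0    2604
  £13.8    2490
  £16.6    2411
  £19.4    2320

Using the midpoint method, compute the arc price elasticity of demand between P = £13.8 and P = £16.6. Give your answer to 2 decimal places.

-0.18

At P = 13.8, Q = 2490; at P = 16.6, Q = 2411.
ΔQ = -79, ΔP = 2.8. Midpoints: P̄ = 15.20, Q̄ = 2450.5.
ε = (ΔQ/ΔP)(P̄/Q̄) = (-79/2.8)(15.20/2450.5).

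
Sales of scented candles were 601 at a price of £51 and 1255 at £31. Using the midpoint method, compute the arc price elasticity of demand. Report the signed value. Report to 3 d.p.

ΔQ = 1255 − 601 = 654; ΔP = 31 − 51 = -20.
Midpoints: P̄ = 41.00, Q̄ = 928.0.
ε = (ΔQ/ΔP)(P̄/Q̄) = (654/-20)(41.00/928.0).

-1.445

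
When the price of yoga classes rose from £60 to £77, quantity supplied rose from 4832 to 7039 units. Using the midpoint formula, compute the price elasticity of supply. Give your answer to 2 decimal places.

1.50

ΔQ = 7039 − 4832 = 2207; ΔP = 77 − 60 = 17.
Midpoints: P̄ = 68.50, Q̄ = 5935.5.
ε_s = (ΔQ/ΔP)(P̄/Q̄) = (2207/17)(68.50/5935.5).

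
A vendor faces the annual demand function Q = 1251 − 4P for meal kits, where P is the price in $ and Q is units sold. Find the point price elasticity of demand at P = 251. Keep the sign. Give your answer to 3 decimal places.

-4.065

At P = 251, Q = 247.
dQ/dP = −4.
ε = (dQ/dP)(P/Q) = (-4)(251/247).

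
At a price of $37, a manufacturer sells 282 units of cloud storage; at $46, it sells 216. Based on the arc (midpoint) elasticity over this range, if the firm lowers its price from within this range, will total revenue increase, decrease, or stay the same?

increase

Arc ε = (-66/9)(41.50/249.0) ≈ -1.222.
|ε| = 1.22 > 1, so demand is elastic. A price cut therefore raises total revenue.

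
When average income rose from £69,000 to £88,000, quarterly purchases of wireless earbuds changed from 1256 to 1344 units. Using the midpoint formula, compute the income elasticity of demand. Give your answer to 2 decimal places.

ΔQ = 88, ΔI = 19000. Midpoints: Ī = 78,500, Q̄ = 1300.0.
ε_I = (ΔQ/ΔI)(Ī/Q̄) = (88/19000)(78500/1300.0).

0.28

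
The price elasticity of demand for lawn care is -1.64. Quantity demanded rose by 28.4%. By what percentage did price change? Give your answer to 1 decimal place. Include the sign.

%ΔP ≈ %ΔQ / ε = (28.4%)/(-1.64) = -17.32%.

-17.3%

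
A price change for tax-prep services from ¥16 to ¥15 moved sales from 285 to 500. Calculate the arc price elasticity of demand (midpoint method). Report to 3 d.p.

-8.490

ΔQ = 500 − 285 = 215; ΔP = 15 − 16 = -1.
Midpoints: P̄ = 15.50, Q̄ = 392.5.
ε = (ΔQ/ΔP)(P̄/Q̄) = (215/-1)(15.50/392.5).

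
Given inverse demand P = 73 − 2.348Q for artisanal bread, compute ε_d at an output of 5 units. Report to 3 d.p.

At Q = 5, P = 73 − 2.348(5) = 61.26.
dP/dQ = −2.348, so dQ/dP = 1/(−2.348) = -0.426.
ε = (dQ/dP)(P/Q) = (-0.426)(61.26/5).

-5.218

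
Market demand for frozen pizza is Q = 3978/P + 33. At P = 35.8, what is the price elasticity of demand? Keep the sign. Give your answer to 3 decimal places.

At P = 35.8, Q = 144.117.
dQ/dP = −3978/P² = -3.104.
ε = (dQ/dP)(P/Q) = (-3.104)(35.8/144.117).

-0.771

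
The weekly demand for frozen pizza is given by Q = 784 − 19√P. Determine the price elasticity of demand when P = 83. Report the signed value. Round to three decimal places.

At P = 83, Q = 610.902.
dQ/dP = −19/(2√P) = -1.043.
ε = (dQ/dP)(P/Q) = (-1.043)(83/610.902).
|ε| < 1, so demand is inelastic at this price.

-0.142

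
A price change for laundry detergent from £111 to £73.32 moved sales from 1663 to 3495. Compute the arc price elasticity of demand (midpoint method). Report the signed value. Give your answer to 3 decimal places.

ΔQ = 3495 − 1663 = 1832; ΔP = 73.32 − 111 = -37.68.
Midpoints: P̄ = 92.16, Q̄ = 2579.0.
ε = (ΔQ/ΔP)(P̄/Q̄) = (1832/-37.68)(92.16/2579.0).

-1.737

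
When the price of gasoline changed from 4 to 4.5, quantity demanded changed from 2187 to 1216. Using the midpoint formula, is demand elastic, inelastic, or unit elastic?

elastic

Arc ε ≈ -4.851.
|ε| = 4.85 > 1.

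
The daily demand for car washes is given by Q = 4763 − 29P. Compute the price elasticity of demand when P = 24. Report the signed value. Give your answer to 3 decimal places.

At P = 24, Q = 4067.
dQ/dP = −29.
ε = (dQ/dP)(P/Q) = (-29)(24/4067).

-0.171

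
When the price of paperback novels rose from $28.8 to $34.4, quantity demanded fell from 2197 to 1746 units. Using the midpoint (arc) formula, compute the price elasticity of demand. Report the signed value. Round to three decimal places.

-1.291

ΔQ = 1746 − 2197 = -451; ΔP = 34.4 − 28.8 = 5.6.
Midpoints: P̄ = 31.60, Q̄ = 1971.5.
ε = (ΔQ/ΔP)(P̄/Q̄) = (-451/5.6)(31.60/1971.5).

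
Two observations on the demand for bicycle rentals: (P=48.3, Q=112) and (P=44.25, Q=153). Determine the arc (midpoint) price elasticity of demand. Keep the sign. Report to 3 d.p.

ΔQ = 153 − 112 = 41; ΔP = 44.25 − 48.3 = -4.05.
Midpoints: P̄ = 46.27, Q̄ = 132.5.
ε = (ΔQ/ΔP)(P̄/Q̄) = (41/-4.05)(46.27/132.5).

-3.536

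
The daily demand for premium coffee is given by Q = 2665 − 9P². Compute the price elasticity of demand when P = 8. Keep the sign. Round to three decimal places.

At P = 8, Q = 2089.
dQ/dP = −18P = -144.
ε = (dQ/dP)(P/Q) = (-144)(8/2089).
|ε| < 1, so demand is inelastic at this price.

-0.551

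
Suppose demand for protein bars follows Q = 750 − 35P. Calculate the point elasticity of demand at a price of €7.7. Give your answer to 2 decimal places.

At P = 7.7, Q = 480.500.
dQ/dP = −35.
ε = (dQ/dP)(P/Q) = (-35)(7.7/480.500).

-0.56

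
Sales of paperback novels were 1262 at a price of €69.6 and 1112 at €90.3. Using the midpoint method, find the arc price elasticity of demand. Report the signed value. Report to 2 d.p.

-0.49

ΔQ = 1112 − 1262 = -150; ΔP = 90.3 − 69.6 = 20.7.
Midpoints: P̄ = 79.95, Q̄ = 1187.0.
ε = (ΔQ/ΔP)(P̄/Q̄) = (-150/20.7)(79.95/1187.0).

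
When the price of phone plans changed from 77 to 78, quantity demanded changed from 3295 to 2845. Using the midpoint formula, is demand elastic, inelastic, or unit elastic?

elastic

Arc ε ≈ -11.360.
|ε| = 11.36 > 1.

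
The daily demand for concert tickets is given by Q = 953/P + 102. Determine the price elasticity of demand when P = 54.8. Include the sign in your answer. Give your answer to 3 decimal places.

-0.146

At P = 54.8, Q = 119.391.
dQ/dP = −953/P² = -0.317.
ε = (dQ/dP)(P/Q) = (-0.317)(54.8/119.391).
|ε| < 1, so demand is inelastic at this price.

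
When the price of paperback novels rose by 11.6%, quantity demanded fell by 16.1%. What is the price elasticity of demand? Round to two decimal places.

ε = %ΔQ / %ΔP = (-16.1)/(11.6) = -1.388.

-1.39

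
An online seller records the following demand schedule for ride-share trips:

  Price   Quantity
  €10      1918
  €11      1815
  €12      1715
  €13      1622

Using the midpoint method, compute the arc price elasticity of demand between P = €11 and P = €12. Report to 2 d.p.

-0.65

At P = 11, Q = 1815; at P = 12, Q = 1715.
ΔQ = -100, ΔP = 1. Midpoints: P̄ = 11.50, Q̄ = 1765.0.
ε = (ΔQ/ΔP)(P̄/Q̄) = (-100/1)(11.50/1765.0).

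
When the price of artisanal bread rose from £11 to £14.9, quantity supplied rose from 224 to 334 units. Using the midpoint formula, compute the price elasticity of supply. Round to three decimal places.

ΔQ = 334 − 224 = 110; ΔP = 14.9 − 11 = 3.9.
Midpoints: P̄ = 12.95, Q̄ = 279.0.
ε_s = (ΔQ/ΔP)(P̄/Q̄) = (110/3.9)(12.95/279.0).

1.309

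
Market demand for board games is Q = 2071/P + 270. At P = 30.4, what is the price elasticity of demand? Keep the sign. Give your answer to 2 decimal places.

-0.20

At P = 30.4, Q = 338.125.
dQ/dP = −2071/P² = -2.241.
ε = (dQ/dP)(P/Q) = (-2.241)(30.4/338.125).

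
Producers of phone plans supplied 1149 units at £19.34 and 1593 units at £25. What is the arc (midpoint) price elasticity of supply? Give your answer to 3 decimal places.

ΔQ = 1593 − 1149 = 444; ΔP = 25 − 19.34 = 5.66.
Midpoints: P̄ = 22.17, Q̄ = 1371.0.
ε_s = (ΔQ/ΔP)(P̄/Q̄) = (444/5.66)(22.17/1371.0).

1.269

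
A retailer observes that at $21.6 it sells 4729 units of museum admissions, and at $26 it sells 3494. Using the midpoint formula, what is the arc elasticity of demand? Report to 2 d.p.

ΔQ = 3494 − 4729 = -1235; ΔP = 26 − 21.6 = 4.4.
Midpoints: P̄ = 23.80, Q̄ = 4111.5.
ε = (ΔQ/ΔP)(P̄/Q̄) = (-1235/4.4)(23.80/4111.5).

-1.62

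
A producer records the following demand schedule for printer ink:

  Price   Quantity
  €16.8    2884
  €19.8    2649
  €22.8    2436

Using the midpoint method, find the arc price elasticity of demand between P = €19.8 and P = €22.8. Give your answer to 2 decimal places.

At P = 19.8, Q = 2649; at P = 22.8, Q = 2436.
ΔQ = -213, ΔP = 3.0. Midpoints: P̄ = 21.30, Q̄ = 2542.5.
ε = (ΔQ/ΔP)(P̄/Q̄) = (-213/3.0)(21.30/2542.5).

-0.59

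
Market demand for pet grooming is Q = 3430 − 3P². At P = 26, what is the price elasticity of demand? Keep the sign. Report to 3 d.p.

At P = 26, Q = 1402.
dQ/dP = −6P = -156.
ε = (dQ/dP)(P/Q) = (-156)(26/1402).

-2.893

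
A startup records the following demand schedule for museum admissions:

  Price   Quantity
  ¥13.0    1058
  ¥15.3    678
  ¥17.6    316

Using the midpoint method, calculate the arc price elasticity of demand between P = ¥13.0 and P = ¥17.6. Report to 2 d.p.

At P = 13.0, Q = 1058; at P = 17.6, Q = 316.
ΔQ = -742, ΔP = 4.6. Midpoints: P̄ = 15.30, Q̄ = 687.0.
ε = (ΔQ/ΔP)(P̄/Q̄) = (-742/4.6)(15.30/687.0).

-3.59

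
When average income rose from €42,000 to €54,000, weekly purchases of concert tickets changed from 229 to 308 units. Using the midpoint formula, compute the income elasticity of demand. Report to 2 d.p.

ΔQ = 79, ΔI = 12000. Midpoints: Ī = 48,000, Q̄ = 268.5.
ε_I = (ΔQ/ΔI)(Ī/Q̄) = (79/12000)(48000/268.5).

1.18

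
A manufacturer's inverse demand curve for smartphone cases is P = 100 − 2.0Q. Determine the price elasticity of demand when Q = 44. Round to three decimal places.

-0.136

At Q = 44, P = 100 − 2.0(44) = 12.00.
dP/dQ = −2.0, so dQ/dP = 1/(−2.0) = -0.500.
ε = (dQ/dP)(P/Q) = (-0.500)(12.00/44).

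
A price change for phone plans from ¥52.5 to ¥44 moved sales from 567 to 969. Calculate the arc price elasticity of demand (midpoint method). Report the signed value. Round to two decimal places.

-2.97

ΔQ = 969 − 567 = 402; ΔP = 44 − 52.5 = -8.5.
Midpoints: P̄ = 48.25, Q̄ = 768.0.
ε = (ΔQ/ΔP)(P̄/Q̄) = (402/-8.5)(48.25/768.0).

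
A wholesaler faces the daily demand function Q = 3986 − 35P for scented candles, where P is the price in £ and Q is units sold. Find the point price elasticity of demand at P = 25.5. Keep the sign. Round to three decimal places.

-0.289

At P = 25.5, Q = 3093.500.
dQ/dP = −35.
ε = (dQ/dP)(P/Q) = (-35)(25.5/3093.500).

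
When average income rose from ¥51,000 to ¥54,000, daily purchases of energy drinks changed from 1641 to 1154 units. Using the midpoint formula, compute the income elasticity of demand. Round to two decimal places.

-6.10

ΔQ = -487, ΔI = 3000. Midpoints: Ī = 52,500, Q̄ = 1397.5.
ε_I = (ΔQ/ΔI)(Ī/Q̄) = (-487/3000)(52500/1397.5).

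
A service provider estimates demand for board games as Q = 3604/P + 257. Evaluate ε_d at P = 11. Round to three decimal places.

-0.560

At P = 11, Q = 584.636.
dQ/dP = −3604/P² = -29.785.
ε = (dQ/dP)(P/Q) = (-29.785)(11/584.636).
|ε| < 1, so demand is inelastic at this price.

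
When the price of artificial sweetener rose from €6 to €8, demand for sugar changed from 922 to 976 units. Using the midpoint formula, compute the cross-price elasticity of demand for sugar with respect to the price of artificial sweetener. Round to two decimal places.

ΔQ_x = 976 − 922 = 54; ΔP_y = 8 − 6 = 2.
Midpoints: P̄_y = 7.00, Q̄_x = 949.0.
ε_xy = (ΔQ_x/ΔP_y)(P̄_y/Q̄_x) = (54/2)(7.00/949.0).

0.20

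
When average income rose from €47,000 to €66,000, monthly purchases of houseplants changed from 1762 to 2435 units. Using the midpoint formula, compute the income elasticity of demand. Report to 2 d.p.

0.95

ΔQ = 673, ΔI = 19000. Midpoints: Ī = 56,500, Q̄ = 2098.5.
ε_I = (ΔQ/ΔI)(Ī/Q̄) = (673/19000)(56500/2098.5).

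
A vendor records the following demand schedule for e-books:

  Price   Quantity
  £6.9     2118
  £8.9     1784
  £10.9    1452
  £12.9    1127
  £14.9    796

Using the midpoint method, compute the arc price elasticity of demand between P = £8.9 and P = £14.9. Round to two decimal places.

At P = 8.9, Q = 1784; at P = 14.9, Q = 796.
ΔQ = -988, ΔP = 6.0. Midpoints: P̄ = 11.90, Q̄ = 1290.0.
ε = (ΔQ/ΔP)(P̄/Q̄) = (-988/6.0)(11.90/1290.0).

-1.52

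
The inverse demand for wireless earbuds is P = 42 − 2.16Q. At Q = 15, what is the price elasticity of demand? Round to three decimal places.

-0.296

At Q = 15, P = 42 − 2.16(15) = 9.60.
dP/dQ = −2.16, so dQ/dP = 1/(−2.16) = -0.463.
ε = (dQ/dP)(P/Q) = (-0.463)(9.60/15).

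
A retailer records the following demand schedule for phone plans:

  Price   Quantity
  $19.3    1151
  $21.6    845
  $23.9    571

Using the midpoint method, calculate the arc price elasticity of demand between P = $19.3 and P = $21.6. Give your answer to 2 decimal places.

-2.73

At P = 19.3, Q = 1151; at P = 21.6, Q = 845.
ΔQ = -306, ΔP = 2.3. Midpoints: P̄ = 20.45, Q̄ = 998.0.
ε = (ΔQ/ΔP)(P̄/Q̄) = (-306/2.3)(20.45/998.0).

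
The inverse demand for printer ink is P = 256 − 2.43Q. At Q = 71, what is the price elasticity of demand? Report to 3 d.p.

At Q = 71, P = 256 − 2.43(71) = 83.47.
dP/dQ = −2.43, so dQ/dP = 1/(−2.43) = -0.412.
ε = (dQ/dP)(P/Q) = (-0.412)(83.47/71).

-0.484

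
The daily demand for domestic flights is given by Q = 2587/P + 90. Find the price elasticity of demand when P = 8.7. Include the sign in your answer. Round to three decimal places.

-0.768

At P = 8.7, Q = 387.356.
dQ/dP = −2587/P² = -34.179.
ε = (dQ/dP)(P/Q) = (-34.179)(8.7/387.356).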